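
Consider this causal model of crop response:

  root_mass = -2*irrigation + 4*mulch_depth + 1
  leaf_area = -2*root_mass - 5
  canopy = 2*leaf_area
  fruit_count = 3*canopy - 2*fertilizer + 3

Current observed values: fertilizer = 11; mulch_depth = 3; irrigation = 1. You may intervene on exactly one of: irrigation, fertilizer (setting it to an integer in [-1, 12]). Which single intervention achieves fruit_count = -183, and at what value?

set fertilizer = 12

Intervening on irrigation: fruit_count = 24*irrigation - 205. Reaching -183 requires irrigation = 11/12, not an integer.
Intervening on fertilizer: with other inputs at their observed values, fruit_count = -2*fertilizer - 159. Solving for -183 gives fertilizer = 12, within [-1, 12].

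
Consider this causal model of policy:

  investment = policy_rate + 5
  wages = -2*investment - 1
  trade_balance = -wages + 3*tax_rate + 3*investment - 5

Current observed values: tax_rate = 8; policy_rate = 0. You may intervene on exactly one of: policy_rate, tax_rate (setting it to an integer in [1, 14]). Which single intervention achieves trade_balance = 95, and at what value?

Intervening on policy_rate: with other inputs at their observed values, trade_balance = 5*policy_rate + 45. Solving for 95 gives policy_rate = 10, within [1, 14].
Intervening on tax_rate: trade_balance = 3*tax_rate + 21. Reaching 95 requires tax_rate = 74/3, not an integer.

set policy_rate = 10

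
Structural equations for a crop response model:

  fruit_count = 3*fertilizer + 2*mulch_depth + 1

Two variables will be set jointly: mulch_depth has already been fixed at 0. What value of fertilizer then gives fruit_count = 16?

With mulch_depth held at 0:
Substituting into the fruit_count equation gives fruit_count = 3*fertilizer + 1.
Solve 3*fertilizer + 1 = 16: fertilizer = (16 - 1) / 3 = 5.

fertilizer = 5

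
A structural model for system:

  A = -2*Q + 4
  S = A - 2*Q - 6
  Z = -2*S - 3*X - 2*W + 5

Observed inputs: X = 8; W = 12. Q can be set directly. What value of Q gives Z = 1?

Substituting into the S equation gives S = -4*Q - 2.
Substituting into the Z equation gives Z = 8*Q - 39.
Solve 8*Q - 39 = 1: Q = (1 + 39) / 8 = 5.

Q = 5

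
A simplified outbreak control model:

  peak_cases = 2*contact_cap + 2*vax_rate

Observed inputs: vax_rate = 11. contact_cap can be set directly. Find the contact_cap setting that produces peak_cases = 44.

Substituting into the peak_cases equation gives peak_cases = 2*contact_cap + 22.
Solve 2*contact_cap + 22 = 44: contact_cap = (44 - 22) / 2 = 11.

contact_cap = 11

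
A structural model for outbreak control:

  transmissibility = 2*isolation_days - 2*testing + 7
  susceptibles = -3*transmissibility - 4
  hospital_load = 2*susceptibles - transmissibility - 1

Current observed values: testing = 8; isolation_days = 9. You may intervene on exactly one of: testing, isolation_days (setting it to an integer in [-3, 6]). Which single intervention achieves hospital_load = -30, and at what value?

set isolation_days = 6

Intervening on testing: hospital_load = 14*testing - 184. Reaching -30 requires testing = 11, outside [-3, 6].
Intervening on isolation_days: with other inputs at their observed values, hospital_load = -14*isolation_days + 54. Solving for -30 gives isolation_days = 6, within [-3, 6].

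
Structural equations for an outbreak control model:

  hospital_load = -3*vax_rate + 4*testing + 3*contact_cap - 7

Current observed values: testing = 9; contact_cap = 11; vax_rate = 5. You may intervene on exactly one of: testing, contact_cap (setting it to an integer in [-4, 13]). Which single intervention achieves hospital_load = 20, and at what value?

set contact_cap = 2

Intervening on testing: hospital_load = 4*testing + 11. Reaching 20 requires testing = 9/4, not an integer.
Intervening on contact_cap: with other inputs at their observed values, hospital_load = 3*contact_cap + 14. Solving for 20 gives contact_cap = 2, within [-4, 13].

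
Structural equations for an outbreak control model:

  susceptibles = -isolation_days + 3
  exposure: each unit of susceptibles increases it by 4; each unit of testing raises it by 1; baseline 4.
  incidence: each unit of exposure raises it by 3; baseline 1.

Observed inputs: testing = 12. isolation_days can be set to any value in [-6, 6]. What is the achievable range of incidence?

Substituting into the exposure equation gives exposure = -4*isolation_days + 28.
This gives incidence = -12*isolation_days + 85.
Linear in isolation_days, so extremes are at the endpoints: isolation_days = -6 gives incidence = 157; isolation_days = 6 gives incidence = 13.

13 to 157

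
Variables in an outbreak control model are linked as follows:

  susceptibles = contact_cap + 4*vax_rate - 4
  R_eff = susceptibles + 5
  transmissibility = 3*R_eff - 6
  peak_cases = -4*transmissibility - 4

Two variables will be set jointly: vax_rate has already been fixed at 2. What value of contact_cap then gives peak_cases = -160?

With vax_rate held at 2:
Substituting into the susceptibles equation gives susceptibles = contact_cap + 4.
So R_eff = contact_cap + 9.
Substituting into the transmissibility equation gives transmissibility = 3*contact_cap + 21.
peak_cases becomes -12*contact_cap - 88.
Solve -12*contact_cap - 88 = -160: contact_cap = (-160 + 88) / -12 = 6.

contact_cap = 6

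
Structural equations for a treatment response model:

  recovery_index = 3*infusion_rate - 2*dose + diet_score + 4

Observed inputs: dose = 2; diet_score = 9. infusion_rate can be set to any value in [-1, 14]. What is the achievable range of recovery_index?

Substituting into the recovery_index equation gives recovery_index = 3*infusion_rate + 9.
Linear in infusion_rate, so extremes are at the endpoints: infusion_rate = -1 gives recovery_index = 6; infusion_rate = 14 gives recovery_index = 51.

6 to 51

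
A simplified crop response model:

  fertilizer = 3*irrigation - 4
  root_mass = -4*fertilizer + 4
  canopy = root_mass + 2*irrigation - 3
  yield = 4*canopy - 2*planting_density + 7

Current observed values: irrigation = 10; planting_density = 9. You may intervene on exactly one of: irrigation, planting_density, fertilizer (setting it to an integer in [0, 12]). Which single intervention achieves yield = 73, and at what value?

Intervening on irrigation: yield = -40*irrigation + 57. Reaching 73 requires irrigation = -2/5, not an integer.
Intervening on planting_density: yield = -2*planting_density - 325. Reaching 73 requires planting_density = -199, outside [0, 12].
Intervening on fertilizer: with other inputs at their observed values, yield = -16*fertilizer + 73. Solving for 73 gives fertilizer = 0, within [0, 12].

set fertilizer = 0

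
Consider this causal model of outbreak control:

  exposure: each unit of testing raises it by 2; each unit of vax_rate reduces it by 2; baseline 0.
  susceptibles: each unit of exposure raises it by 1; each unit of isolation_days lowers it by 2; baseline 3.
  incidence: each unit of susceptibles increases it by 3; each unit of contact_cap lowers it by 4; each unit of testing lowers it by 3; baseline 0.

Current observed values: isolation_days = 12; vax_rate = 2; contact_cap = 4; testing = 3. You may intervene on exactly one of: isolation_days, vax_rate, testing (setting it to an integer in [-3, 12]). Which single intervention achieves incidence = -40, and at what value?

Intervening on isolation_days: with other inputs at their observed values, incidence = -6*isolation_days - 10. Solving for -40 gives isolation_days = 5, within [-3, 12].
Intervening on vax_rate: incidence = -6*vax_rate - 70. Reaching -40 requires vax_rate = -5, outside [-3, 12].
Intervening on testing: incidence = 3*testing - 91. Reaching -40 requires testing = 17, outside [-3, 12].

set isolation_days = 5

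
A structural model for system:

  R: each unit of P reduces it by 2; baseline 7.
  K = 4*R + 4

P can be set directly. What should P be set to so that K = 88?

Substituting into the K equation gives K = -8*P + 32.
Solve -8*P + 32 = 88: P = (88 - 32) / -8 = -7.

P = -7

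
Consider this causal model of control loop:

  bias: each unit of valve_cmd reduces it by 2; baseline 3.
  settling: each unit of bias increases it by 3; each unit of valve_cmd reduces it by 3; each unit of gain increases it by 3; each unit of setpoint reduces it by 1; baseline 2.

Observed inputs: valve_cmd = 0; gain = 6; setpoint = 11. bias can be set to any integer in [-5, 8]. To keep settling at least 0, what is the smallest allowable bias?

bias = -3

Intervening on bias fixes its value directly, overriding its dependence on valve_cmd.
Substituting into the settling equation gives settling = 3*bias + 9.
Require 3*bias + 9 ≥ 0, so bias ≥ -3.
The smallest integer in [-5, 8] satisfying this is -3.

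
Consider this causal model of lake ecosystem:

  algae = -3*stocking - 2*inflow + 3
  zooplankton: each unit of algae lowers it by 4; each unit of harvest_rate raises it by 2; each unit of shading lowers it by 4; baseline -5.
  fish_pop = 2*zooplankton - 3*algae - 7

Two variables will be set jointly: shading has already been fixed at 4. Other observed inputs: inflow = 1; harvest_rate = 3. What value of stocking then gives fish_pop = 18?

stocking = 2

With shading held at 4:
Substituting into the algae equation gives algae = -3*stocking + 1.
Substituting into the zooplankton equation gives zooplankton = 12*stocking - 19.
Substituting into the fish_pop equation gives fish_pop = 33*stocking - 48.
Solve 33*stocking - 48 = 18: stocking = (18 + 48) / 33 = 2.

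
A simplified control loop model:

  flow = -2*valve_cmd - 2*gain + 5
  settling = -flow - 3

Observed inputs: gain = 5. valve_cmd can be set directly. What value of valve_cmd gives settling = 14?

Substituting into the flow equation gives flow = -2*valve_cmd - 5.
Substituting into the settling equation gives settling = 2*valve_cmd + 2.
Solve 2*valve_cmd + 2 = 14: valve_cmd = (14 - 2) / 2 = 6.

valve_cmd = 6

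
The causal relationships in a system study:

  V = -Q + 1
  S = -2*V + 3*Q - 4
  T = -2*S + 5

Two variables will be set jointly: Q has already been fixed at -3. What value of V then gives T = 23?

V = -2

With Q held at -3:
Intervening on V fixes its value directly, overriding its dependence on Q.
Substituting into the S equation gives S = -2*V - 13.
Substituting into the T equation gives T = 4*V + 31.
Solve 4*V + 31 = 23: V = (23 - 31) / 4 = -2.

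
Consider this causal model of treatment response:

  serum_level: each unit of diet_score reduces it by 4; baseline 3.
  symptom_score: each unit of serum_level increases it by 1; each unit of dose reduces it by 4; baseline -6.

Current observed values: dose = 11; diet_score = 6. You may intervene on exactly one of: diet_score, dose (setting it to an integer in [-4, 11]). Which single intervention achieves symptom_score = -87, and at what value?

Intervening on diet_score: with other inputs at their observed values, symptom_score = -4*diet_score - 47. Solving for -87 gives diet_score = 10, within [-4, 11].
Intervening on dose: symptom_score = -4*dose - 27. Reaching -87 requires dose = 15, outside [-4, 11].

set diet_score = 10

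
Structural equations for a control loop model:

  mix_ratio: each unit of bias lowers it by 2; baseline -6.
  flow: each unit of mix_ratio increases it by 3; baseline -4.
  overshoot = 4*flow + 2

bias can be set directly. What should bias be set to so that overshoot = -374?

Substituting into the flow equation gives flow = -6*bias - 22.
This gives overshoot = -24*bias - 86.
Solve -24*bias - 86 = -374: bias = (-374 + 86) / -24 = 12.

bias = 12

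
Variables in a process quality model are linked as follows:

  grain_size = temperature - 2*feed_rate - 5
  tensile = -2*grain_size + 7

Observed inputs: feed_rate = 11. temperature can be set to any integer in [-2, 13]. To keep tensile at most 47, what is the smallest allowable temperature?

temperature = 7

Substituting into the grain_size equation gives grain_size = temperature - 27.
Substituting into the tensile equation gives tensile = -2*temperature + 61.
Require -2*temperature + 61 ≤ 47, so temperature ≥ 7.
The smallest integer in [-2, 13] satisfying this is 7.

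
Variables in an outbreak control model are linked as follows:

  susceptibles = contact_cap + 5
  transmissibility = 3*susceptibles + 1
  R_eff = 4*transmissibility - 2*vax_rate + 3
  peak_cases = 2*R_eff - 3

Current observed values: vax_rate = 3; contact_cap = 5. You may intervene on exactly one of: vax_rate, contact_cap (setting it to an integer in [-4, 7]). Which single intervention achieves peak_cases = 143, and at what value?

Intervening on vax_rate: peak_cases = -4*vax_rate + 251. Reaching 143 requires vax_rate = 27, outside [-4, 7].
Intervening on contact_cap: with other inputs at their observed values, peak_cases = 24*contact_cap + 119. Solving for 143 gives contact_cap = 1, within [-4, 7].

set contact_cap = 1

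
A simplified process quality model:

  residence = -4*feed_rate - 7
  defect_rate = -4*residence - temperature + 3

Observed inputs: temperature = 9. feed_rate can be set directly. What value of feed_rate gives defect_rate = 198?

feed_rate = 11

Substituting into the defect_rate equation gives defect_rate = 16*feed_rate + 22.
Solve 16*feed_rate + 22 = 198: feed_rate = (198 - 22) / 16 = 11.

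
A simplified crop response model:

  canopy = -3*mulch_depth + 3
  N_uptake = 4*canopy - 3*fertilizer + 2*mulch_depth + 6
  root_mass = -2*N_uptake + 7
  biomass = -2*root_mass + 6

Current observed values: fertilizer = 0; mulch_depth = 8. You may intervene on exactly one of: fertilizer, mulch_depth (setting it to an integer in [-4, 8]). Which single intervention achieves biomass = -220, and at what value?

set fertilizer = -3

Intervening on fertilizer: with other inputs at their observed values, biomass = -12*fertilizer - 256. Solving for -220 gives fertilizer = -3, within [-4, 8].
Intervening on mulch_depth: biomass = -40*mulch_depth + 64. Reaching -220 requires mulch_depth = 71/10, not an integer.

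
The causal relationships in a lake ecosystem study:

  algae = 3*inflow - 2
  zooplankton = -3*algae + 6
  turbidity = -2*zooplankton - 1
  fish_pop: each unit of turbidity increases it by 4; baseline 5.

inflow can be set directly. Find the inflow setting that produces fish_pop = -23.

Substituting into the zooplankton equation gives zooplankton = -9*inflow + 12.
So turbidity = 18*inflow - 25.
Substituting into the fish_pop equation gives fish_pop = 72*inflow - 95.
Solve 72*inflow - 95 = -23: inflow = (-23 + 95) / 72 = 1.

inflow = 1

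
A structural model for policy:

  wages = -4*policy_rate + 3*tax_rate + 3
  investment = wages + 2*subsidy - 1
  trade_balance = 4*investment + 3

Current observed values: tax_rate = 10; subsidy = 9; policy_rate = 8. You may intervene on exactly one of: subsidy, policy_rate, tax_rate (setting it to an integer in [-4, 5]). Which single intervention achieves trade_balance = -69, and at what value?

set tax_rate = -2

Intervening on subsidy: trade_balance = 8*subsidy + 3. Reaching -69 requires subsidy = -9, outside [-4, 5].
Intervening on policy_rate: trade_balance = -16*policy_rate + 203. Reaching -69 requires policy_rate = 17, outside [-4, 5].
Intervening on tax_rate: with other inputs at their observed values, trade_balance = 12*tax_rate - 45. Solving for -69 gives tax_rate = -2, within [-4, 5].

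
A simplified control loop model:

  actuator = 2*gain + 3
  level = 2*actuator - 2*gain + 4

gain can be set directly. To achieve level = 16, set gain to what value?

Substituting into the level equation gives level = 2*gain + 10.
Solve 2*gain + 10 = 16: gain = (16 - 10) / 2 = 3.

gain = 3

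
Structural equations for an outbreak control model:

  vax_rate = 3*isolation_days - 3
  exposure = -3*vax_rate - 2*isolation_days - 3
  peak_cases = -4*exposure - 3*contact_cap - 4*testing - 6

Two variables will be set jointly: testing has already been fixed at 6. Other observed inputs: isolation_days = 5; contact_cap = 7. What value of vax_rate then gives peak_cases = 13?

vax_rate = 1

With testing held at 6:
Intervening on vax_rate fixes its value directly, overriding its dependence on isolation_days.
Substituting into the exposure equation gives exposure = -3*vax_rate - 13.
So peak_cases = 12*vax_rate + 1.
Solve 12*vax_rate + 1 = 13: vax_rate = (13 - 1) / 12 = 1.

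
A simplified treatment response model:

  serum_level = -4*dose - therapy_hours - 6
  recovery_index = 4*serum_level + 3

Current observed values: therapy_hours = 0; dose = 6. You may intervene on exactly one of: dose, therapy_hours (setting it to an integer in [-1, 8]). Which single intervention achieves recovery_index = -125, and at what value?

set therapy_hours = 2

Intervening on dose: recovery_index = -16*dose - 21. Reaching -125 requires dose = 13/2, not an integer.
Intervening on therapy_hours: with other inputs at their observed values, recovery_index = -4*therapy_hours - 117. Solving for -125 gives therapy_hours = 2, within [-1, 8].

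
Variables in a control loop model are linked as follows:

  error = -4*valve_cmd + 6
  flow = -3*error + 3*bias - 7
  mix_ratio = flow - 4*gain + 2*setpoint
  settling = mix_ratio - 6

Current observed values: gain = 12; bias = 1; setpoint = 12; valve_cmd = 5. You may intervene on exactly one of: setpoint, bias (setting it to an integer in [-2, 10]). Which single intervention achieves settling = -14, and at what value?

Intervening on setpoint: with other inputs at their observed values, settling = 2*setpoint - 16. Solving for -14 gives setpoint = 1, within [-2, 10].
Intervening on bias: settling = 3*bias + 5. Reaching -14 requires bias = -19/3, not an integer.

set setpoint = 1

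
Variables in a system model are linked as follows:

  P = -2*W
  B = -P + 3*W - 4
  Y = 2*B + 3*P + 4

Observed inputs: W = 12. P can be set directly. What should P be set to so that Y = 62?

P = -6

Intervening on P fixes its value directly, overriding its dependence on W.
Substituting into the B equation gives B = -P + 32.
Substituting into the Y equation gives Y = P + 68.
Solve P + 68 = 62: P = (62 - 68) / 1 = -6.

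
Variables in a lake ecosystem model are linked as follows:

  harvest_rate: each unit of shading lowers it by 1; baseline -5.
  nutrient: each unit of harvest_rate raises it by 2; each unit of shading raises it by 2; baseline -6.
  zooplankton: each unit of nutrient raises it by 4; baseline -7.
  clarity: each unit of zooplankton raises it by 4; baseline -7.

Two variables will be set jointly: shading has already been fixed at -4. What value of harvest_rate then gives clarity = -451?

harvest_rate = -6

With shading held at -4:
Intervening on harvest_rate fixes its value directly, overriding its dependence on shading.
Substituting into the nutrient equation gives nutrient = 2*harvest_rate - 14.
Substituting into the zooplankton equation gives zooplankton = 8*harvest_rate - 63.
So clarity = 32*harvest_rate - 259.
Solve 32*harvest_rate - 259 = -451: harvest_rate = (-451 + 259) / 32 = -6.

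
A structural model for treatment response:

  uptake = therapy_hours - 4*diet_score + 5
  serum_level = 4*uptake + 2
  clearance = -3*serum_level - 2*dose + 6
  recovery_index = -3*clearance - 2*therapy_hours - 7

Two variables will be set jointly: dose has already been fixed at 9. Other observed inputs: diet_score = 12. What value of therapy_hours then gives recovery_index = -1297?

therapy_hours = 6

With dose held at 9:
Substituting into the uptake equation gives uptake = therapy_hours - 43.
So serum_level = 4*therapy_hours - 170.
clearance becomes -12*therapy_hours + 498.
This gives recovery_index = 34*therapy_hours - 1501.
Solve 34*therapy_hours - 1501 = -1297: therapy_hours = (-1297 + 1501) / 34 = 6.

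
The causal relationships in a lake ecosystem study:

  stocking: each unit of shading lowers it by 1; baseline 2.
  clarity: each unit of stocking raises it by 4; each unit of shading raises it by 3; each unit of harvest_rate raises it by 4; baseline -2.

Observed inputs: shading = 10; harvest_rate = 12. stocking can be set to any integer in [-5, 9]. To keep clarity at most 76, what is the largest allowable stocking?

Intervening on stocking fixes its value directly, overriding its dependence on shading.
Substituting into the clarity equation gives clarity = 4*stocking + 76.
Require 4*stocking + 76 ≤ 76, so stocking ≤ 0.
The largest integer in [-5, 9] satisfying this is 0.

stocking = 0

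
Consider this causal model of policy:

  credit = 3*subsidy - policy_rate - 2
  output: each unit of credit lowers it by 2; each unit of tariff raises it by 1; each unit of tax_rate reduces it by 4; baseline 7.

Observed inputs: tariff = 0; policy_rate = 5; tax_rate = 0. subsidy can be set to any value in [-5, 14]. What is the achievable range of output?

-63 to 51

Substituting into the credit equation gives credit = 3*subsidy - 7.
Substituting into the output equation gives output = -6*subsidy + 21.
Linear in subsidy, so extremes are at the endpoints: subsidy = -5 gives output = 51; subsidy = 14 gives output = -63.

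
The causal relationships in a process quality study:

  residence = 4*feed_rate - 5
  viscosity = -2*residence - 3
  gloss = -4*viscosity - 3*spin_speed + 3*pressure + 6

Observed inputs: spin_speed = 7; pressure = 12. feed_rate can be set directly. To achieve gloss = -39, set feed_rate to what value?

feed_rate = -1

Substituting into the viscosity equation gives viscosity = -8*feed_rate + 7.
Substituting into the gloss equation gives gloss = 32*feed_rate - 7.
Solve 32*feed_rate - 7 = -39: feed_rate = (-39 + 7) / 32 = -1.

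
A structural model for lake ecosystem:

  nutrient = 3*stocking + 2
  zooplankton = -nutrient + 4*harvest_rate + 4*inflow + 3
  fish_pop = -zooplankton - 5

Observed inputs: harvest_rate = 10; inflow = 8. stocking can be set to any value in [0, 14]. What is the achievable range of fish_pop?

-78 to -36

Substituting into the zooplankton equation gives zooplankton = -3*stocking + 73.
So fish_pop = 3*stocking - 78.
Linear in stocking, so extremes are at the endpoints: stocking = 0 gives fish_pop = -78; stocking = 14 gives fish_pop = -36.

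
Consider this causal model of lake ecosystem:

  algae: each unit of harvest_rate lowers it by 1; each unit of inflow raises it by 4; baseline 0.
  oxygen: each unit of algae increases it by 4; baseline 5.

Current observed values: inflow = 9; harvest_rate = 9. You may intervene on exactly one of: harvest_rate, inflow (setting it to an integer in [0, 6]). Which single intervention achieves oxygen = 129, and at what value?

set harvest_rate = 5

Intervening on harvest_rate: with other inputs at their observed values, oxygen = -4*harvest_rate + 149. Solving for 129 gives harvest_rate = 5, within [0, 6].
Intervening on inflow: oxygen = 16*inflow - 31. Reaching 129 requires inflow = 10, outside [0, 6].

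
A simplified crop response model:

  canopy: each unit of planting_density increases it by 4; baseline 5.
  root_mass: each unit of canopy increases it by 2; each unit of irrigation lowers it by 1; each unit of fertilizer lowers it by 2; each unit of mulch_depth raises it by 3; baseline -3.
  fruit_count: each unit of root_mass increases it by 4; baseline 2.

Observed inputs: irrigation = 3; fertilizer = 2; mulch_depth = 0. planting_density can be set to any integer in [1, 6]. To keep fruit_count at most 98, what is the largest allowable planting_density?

planting_density = 3

Substituting into the root_mass equation gives root_mass = 8*planting_density.
This gives fruit_count = 32*planting_density + 2.
Require 32*planting_density + 2 ≤ 98, so planting_density ≤ 3.
The largest integer in [1, 6] satisfying this is 3.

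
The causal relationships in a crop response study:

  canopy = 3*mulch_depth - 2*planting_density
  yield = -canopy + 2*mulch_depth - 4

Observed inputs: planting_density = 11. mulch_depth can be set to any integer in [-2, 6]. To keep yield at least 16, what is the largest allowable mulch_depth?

Substituting into the canopy equation gives canopy = 3*mulch_depth - 22.
This gives yield = -mulch_depth + 18.
Require -mulch_depth + 18 ≥ 16, so mulch_depth ≤ 2.
The largest integer in [-2, 6] satisfying this is 2.

mulch_depth = 2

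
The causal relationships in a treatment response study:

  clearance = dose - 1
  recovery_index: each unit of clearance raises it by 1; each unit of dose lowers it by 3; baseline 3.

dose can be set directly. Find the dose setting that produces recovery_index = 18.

Substituting into the recovery_index equation gives recovery_index = -2*dose + 2.
Solve -2*dose + 2 = 18: dose = (18 - 2) / -2 = -8.

dose = -8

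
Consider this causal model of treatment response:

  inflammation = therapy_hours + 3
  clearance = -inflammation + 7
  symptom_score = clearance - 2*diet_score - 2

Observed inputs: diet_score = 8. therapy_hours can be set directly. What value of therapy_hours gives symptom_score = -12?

Substituting into the clearance equation gives clearance = -therapy_hours + 4.
So symptom_score = -therapy_hours - 14.
Solve -therapy_hours - 14 = -12: therapy_hours = (-12 + 14) / -1 = -2.

therapy_hours = -2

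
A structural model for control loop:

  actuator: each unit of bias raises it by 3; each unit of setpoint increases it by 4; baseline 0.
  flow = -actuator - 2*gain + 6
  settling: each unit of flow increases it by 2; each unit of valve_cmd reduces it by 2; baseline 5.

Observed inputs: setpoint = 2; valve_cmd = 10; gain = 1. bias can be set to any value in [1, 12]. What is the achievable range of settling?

Substituting into the actuator equation gives actuator = 3*bias + 8.
Substituting into the flow equation gives flow = -3*bias - 4.
This gives settling = -6*bias - 23.
Linear in bias, so extremes are at the endpoints: bias = 1 gives settling = -29; bias = 12 gives settling = -95.

-95 to -29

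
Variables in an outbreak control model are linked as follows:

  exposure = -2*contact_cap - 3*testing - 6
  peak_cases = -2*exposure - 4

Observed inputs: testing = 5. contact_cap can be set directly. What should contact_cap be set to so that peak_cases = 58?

contact_cap = 5

Substituting into the exposure equation gives exposure = -2*contact_cap - 21.
Substituting into the peak_cases equation gives peak_cases = 4*contact_cap + 38.
Solve 4*contact_cap + 38 = 58: contact_cap = (58 - 38) / 4 = 5.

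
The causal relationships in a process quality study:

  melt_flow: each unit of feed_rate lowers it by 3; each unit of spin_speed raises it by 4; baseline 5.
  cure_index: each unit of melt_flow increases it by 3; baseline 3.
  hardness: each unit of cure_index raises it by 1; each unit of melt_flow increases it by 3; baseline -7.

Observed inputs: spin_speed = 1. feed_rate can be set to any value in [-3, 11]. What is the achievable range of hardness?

-148 to 104

Substituting into the melt_flow equation gives melt_flow = -3*feed_rate + 9.
Substituting into the cure_index equation gives cure_index = -9*feed_rate + 30.
hardness becomes -18*feed_rate + 50.
Linear in feed_rate, so extremes are at the endpoints: feed_rate = -3 gives hardness = 104; feed_rate = 11 gives hardness = -148.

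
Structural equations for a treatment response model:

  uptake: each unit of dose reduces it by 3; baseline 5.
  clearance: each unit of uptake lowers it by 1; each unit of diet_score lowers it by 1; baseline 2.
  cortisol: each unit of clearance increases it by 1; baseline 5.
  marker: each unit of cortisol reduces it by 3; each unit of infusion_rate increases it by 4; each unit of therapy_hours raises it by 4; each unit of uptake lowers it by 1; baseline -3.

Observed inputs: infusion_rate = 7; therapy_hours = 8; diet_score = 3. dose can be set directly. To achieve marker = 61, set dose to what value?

Substituting into the clearance equation gives clearance = 3*dose - 6.
Substituting into the cortisol equation gives cortisol = 3*dose - 1.
Substituting into the marker equation gives marker = -6*dose + 55.
Solve -6*dose + 55 = 61: dose = (61 - 55) / -6 = -1.

dose = -1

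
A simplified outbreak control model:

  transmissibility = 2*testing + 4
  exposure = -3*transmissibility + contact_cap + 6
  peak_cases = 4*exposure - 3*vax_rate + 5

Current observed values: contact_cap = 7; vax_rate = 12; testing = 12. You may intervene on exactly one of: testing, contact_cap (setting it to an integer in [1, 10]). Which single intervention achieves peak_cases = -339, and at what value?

set contact_cap = 1

Intervening on testing: peak_cases = -24*testing - 27. Reaching -339 requires testing = 13, outside [1, 10].
Intervening on contact_cap: with other inputs at their observed values, peak_cases = 4*contact_cap - 343. Solving for -339 gives contact_cap = 1, within [1, 10].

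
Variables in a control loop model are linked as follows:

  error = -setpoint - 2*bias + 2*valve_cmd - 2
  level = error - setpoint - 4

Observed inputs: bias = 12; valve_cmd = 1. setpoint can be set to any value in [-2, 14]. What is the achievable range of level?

-56 to -24

Substituting into the error equation gives error = -setpoint - 24.
Substituting into the level equation gives level = -2*setpoint - 28.
Linear in setpoint, so extremes are at the endpoints: setpoint = -2 gives level = -24; setpoint = 14 gives level = -56.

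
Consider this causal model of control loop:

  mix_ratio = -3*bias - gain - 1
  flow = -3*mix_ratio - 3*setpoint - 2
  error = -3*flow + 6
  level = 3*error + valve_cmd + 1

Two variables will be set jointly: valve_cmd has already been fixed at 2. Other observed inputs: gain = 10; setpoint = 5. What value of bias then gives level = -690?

With valve_cmd held at 2:
Substituting into the mix_ratio equation gives mix_ratio = -3*bias - 11.
So flow = 9*bias + 16.
error becomes -27*bias - 42.
Substituting into the level equation gives level = -81*bias - 123.
Solve -81*bias - 123 = -690: bias = (-690 + 123) / -81 = 7.

bias = 7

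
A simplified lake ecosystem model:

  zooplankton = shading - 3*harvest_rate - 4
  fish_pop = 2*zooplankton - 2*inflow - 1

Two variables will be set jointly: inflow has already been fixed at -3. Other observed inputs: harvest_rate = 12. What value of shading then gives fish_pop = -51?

shading = 12

With inflow held at -3:
Substituting into the zooplankton equation gives zooplankton = shading - 40.
So fish_pop = 2*shading - 75.
Solve 2*shading - 75 = -51: shading = (-51 + 75) / 2 = 12.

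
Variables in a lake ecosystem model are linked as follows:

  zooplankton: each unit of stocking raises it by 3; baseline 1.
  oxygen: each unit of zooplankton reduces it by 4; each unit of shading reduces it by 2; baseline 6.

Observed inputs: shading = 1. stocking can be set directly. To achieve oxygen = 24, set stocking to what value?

Substituting into the oxygen equation gives oxygen = -12*stocking.
Solve -12*stocking = 24: stocking = 24 / -12 = -2.

stocking = -2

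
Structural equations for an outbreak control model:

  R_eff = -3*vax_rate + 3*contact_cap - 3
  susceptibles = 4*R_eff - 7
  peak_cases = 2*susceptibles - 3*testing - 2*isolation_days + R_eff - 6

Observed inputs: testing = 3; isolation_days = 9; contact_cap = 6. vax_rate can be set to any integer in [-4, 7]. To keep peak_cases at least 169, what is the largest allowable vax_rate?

vax_rate = -3

Substituting into the R_eff equation gives R_eff = -3*vax_rate + 15.
This gives susceptibles = -12*vax_rate + 53.
Substituting into the peak_cases equation gives peak_cases = -27*vax_rate + 88.
Require -27*vax_rate + 88 ≥ 169, so vax_rate ≤ -3.
The largest integer in [-4, 7] satisfying this is -3.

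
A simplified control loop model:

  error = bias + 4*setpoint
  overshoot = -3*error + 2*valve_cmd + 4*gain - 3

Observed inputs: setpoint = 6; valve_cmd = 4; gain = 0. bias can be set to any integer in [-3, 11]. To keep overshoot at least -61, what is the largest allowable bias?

Substituting into the error equation gives error = bias + 24.
Substituting into the overshoot equation gives overshoot = -3*bias - 67.
Require -3*bias - 67 ≥ -61, so bias ≤ -2.
The largest integer in [-3, 11] satisfying this is -2.

bias = -2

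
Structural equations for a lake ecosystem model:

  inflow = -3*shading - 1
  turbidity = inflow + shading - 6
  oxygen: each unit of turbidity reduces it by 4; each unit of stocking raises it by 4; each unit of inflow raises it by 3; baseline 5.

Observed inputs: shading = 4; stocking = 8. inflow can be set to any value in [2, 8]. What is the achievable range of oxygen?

Intervening on inflow fixes its value directly, overriding its dependence on shading.
Substituting into the turbidity equation gives turbidity = inflow - 2.
Substituting into the oxygen equation gives oxygen = -inflow + 45.
Linear in inflow, so extremes are at the endpoints: inflow = 2 gives oxygen = 43; inflow = 8 gives oxygen = 37.

37 to 43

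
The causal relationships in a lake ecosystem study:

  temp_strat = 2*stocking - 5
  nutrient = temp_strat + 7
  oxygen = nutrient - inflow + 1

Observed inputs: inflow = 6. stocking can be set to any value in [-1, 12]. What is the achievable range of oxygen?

-5 to 21

Substituting into the nutrient equation gives nutrient = 2*stocking + 2.
This gives oxygen = 2*stocking - 3.
Linear in stocking, so extremes are at the endpoints: stocking = -1 gives oxygen = -5; stocking = 12 gives oxygen = 21.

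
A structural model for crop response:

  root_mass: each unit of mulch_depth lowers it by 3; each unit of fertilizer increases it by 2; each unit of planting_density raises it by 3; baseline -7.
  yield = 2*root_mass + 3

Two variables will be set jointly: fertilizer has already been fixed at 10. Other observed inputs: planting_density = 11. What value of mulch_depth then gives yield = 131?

mulch_depth = -6

With fertilizer held at 10:
Substituting into the root_mass equation gives root_mass = -3*mulch_depth + 46.
So yield = -6*mulch_depth + 95.
Solve -6*mulch_depth + 95 = 131: mulch_depth = (131 - 95) / -6 = -6.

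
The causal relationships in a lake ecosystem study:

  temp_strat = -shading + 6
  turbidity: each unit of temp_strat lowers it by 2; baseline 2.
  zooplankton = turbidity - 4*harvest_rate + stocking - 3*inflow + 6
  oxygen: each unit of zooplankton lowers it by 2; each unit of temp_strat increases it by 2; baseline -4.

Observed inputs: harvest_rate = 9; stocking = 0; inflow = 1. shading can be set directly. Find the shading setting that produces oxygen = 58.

shading = 6

Substituting into the turbidity equation gives turbidity = 2*shading - 10.
Substituting into the zooplankton equation gives zooplankton = 2*shading - 43.
So oxygen = -6*shading + 94.
Solve -6*shading + 94 = 58: shading = (58 - 94) / -6 = 6.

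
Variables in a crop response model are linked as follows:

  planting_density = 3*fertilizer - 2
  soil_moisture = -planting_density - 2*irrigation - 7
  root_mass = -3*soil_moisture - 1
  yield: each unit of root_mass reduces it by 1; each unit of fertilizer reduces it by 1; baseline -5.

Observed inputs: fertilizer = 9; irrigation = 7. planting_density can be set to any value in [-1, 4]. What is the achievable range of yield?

Intervening on planting_density fixes its value directly, overriding its dependence on fertilizer.
Substituting into the soil_moisture equation gives soil_moisture = -planting_density - 21.
Substituting into the root_mass equation gives root_mass = 3*planting_density + 62.
This gives yield = -3*planting_density - 76.
Linear in planting_density, so extremes are at the endpoints: planting_density = -1 gives yield = -73; planting_density = 4 gives yield = -88.

-88 to -73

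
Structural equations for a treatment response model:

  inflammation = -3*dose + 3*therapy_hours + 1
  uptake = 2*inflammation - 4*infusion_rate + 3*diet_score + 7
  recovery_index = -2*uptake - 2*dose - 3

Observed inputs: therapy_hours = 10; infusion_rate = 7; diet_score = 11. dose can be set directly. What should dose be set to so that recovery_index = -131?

Substituting into the inflammation equation gives inflammation = -3*dose + 31.
Substituting into the uptake equation gives uptake = -6*dose + 74.
This gives recovery_index = 10*dose - 151.
Solve 10*dose - 151 = -131: dose = (-131 + 151) / 10 = 2.

dose = 2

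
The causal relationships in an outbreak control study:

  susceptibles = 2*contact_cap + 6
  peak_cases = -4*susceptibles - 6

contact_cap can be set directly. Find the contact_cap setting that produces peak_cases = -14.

Substituting into the peak_cases equation gives peak_cases = -8*contact_cap - 30.
Solve -8*contact_cap - 30 = -14: contact_cap = (-14 + 30) / -8 = -2.

contact_cap = -2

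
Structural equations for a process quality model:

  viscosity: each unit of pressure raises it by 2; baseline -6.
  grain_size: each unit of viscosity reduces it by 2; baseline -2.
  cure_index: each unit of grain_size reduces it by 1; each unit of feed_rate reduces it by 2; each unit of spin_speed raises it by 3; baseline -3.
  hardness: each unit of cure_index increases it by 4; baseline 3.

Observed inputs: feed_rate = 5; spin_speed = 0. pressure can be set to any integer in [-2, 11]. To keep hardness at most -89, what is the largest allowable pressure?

pressure = 0

Substituting into the grain_size equation gives grain_size = -4*pressure + 10.
So cure_index = 4*pressure - 23.
Substituting into the hardness equation gives hardness = 16*pressure - 89.
Require 16*pressure - 89 ≤ -89, so pressure ≤ 0.
The largest integer in [-2, 11] satisfying this is 0.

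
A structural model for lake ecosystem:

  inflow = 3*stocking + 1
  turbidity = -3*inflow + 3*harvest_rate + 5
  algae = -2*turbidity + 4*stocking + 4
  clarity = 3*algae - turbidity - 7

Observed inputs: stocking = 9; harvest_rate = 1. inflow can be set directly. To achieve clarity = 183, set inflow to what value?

inflow = 6

Intervening on inflow fixes its value directly, overriding its dependence on stocking.
Substituting into the turbidity equation gives turbidity = -3*inflow + 8.
algae becomes 6*inflow + 24.
Substituting into the clarity equation gives clarity = 21*inflow + 57.
Solve 21*inflow + 57 = 183: inflow = (183 - 57) / 21 = 6.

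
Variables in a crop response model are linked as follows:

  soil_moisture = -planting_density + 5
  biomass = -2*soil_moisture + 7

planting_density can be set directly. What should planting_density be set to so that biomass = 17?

Substituting into the biomass equation gives biomass = 2*planting_density - 3.
Solve 2*planting_density - 3 = 17: planting_density = (17 + 3) / 2 = 10.

planting_density = 10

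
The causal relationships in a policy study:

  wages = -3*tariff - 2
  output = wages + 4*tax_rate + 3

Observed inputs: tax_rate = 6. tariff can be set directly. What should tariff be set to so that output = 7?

Substituting into the output equation gives output = -3*tariff + 25.
Solve -3*tariff + 25 = 7: tariff = (7 - 25) / -3 = 6.

tariff = 6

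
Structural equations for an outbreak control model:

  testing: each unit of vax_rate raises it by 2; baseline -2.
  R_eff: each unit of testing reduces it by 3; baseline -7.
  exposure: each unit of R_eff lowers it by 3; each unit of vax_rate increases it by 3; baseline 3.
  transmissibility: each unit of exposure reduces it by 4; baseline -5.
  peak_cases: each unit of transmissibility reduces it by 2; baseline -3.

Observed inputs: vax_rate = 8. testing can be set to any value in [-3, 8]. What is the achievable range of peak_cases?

Intervening on testing fixes its value directly, overriding its dependence on vax_rate.
Substituting into the exposure equation gives exposure = 9*testing + 48.
Substituting into the transmissibility equation gives transmissibility = -36*testing - 197.
peak_cases becomes 72*testing + 391.
Linear in testing, so extremes are at the endpoints: testing = -3 gives peak_cases = 175; testing = 8 gives peak_cases = 967.

175 to 967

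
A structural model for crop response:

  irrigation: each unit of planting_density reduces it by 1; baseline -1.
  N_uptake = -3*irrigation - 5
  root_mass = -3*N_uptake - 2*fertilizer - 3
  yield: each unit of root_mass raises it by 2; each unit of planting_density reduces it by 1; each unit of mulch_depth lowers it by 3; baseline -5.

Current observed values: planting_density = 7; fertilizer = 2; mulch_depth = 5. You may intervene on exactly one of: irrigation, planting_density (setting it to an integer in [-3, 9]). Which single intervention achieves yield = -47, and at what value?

set irrigation = -2

Intervening on irrigation: with other inputs at their observed values, yield = 18*irrigation - 11. Solving for -47 gives irrigation = -2, within [-3, 9].
Intervening on planting_density: yield = -19*planting_density - 22. Reaching -47 requires planting_density = 25/19, not an integer.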